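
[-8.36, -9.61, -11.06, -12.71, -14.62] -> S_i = -8.36*1.15^i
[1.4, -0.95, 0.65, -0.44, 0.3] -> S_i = 1.40*(-0.68)^i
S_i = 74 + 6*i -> [74, 80, 86, 92, 98]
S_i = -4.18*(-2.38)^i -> [-4.18, 9.95, -23.68, 56.35, -134.12]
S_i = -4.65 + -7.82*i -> [-4.65, -12.47, -20.29, -28.11, -35.93]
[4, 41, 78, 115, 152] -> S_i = 4 + 37*i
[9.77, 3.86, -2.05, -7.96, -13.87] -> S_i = 9.77 + -5.91*i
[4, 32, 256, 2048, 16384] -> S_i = 4*8^i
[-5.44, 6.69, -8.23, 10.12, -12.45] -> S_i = -5.44*(-1.23)^i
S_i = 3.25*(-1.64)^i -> [3.25, -5.33, 8.74, -14.34, 23.51]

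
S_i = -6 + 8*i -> [-6, 2, 10, 18, 26]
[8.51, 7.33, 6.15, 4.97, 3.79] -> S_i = 8.51 + -1.18*i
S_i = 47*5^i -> [47, 235, 1175, 5875, 29375]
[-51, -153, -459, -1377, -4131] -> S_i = -51*3^i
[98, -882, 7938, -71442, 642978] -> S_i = 98*-9^i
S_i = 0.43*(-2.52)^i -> [0.43, -1.08, 2.73, -6.88, 17.34]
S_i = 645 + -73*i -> [645, 572, 499, 426, 353]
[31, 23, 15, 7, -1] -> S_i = 31 + -8*i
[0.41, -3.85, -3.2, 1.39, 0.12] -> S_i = Random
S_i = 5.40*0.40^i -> [5.4, 2.16, 0.86, 0.35, 0.14]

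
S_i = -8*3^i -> [-8, -24, -72, -216, -648]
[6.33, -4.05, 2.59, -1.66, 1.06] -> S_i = 6.33*(-0.64)^i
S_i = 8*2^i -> [8, 16, 32, 64, 128]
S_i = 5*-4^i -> [5, -20, 80, -320, 1280]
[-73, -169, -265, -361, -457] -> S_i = -73 + -96*i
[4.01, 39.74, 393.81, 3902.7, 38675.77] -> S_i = 4.01*9.91^i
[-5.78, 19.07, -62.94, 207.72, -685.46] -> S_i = -5.78*(-3.30)^i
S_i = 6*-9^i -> [6, -54, 486, -4374, 39366]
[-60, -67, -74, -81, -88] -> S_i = -60 + -7*i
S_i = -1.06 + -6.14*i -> [-1.06, -7.2, -13.34, -19.48, -25.62]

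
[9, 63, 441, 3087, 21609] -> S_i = 9*7^i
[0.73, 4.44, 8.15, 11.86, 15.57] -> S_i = 0.73 + 3.71*i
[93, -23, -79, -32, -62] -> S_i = Random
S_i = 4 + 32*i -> [4, 36, 68, 100, 132]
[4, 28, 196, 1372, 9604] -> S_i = 4*7^i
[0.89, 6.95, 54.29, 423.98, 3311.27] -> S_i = 0.89*7.81^i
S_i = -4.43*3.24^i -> [-4.43, -14.35, -46.5, -150.67, -488.18]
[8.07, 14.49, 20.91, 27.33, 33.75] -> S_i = 8.07 + 6.42*i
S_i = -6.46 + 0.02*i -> [-6.46, -6.44, -6.42, -6.4, -6.38]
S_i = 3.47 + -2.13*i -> [3.47, 1.34, -0.79, -2.92, -5.05]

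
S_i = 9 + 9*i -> [9, 18, 27, 36, 45]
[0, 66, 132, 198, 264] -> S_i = 0 + 66*i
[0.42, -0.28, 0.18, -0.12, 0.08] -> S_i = 0.42*(-0.66)^i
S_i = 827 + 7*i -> [827, 834, 841, 848, 855]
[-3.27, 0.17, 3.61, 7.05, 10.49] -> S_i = -3.27 + 3.44*i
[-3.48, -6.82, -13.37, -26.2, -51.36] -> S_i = -3.48*1.96^i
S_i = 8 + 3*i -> [8, 11, 14, 17, 20]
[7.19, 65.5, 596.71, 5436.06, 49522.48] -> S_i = 7.19*9.11^i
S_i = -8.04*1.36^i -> [-8.04, -10.93, -14.87, -20.22, -27.51]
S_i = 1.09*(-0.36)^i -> [1.09, -0.39, 0.14, -0.05, 0.02]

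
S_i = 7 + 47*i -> [7, 54, 101, 148, 195]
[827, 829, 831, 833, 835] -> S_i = 827 + 2*i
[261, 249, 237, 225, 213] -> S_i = 261 + -12*i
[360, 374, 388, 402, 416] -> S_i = 360 + 14*i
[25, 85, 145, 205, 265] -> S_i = 25 + 60*i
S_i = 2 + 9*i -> [2, 11, 20, 29, 38]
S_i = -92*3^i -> [-92, -276, -828, -2484, -7452]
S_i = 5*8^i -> [5, 40, 320, 2560, 20480]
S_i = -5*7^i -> [-5, -35, -245, -1715, -12005]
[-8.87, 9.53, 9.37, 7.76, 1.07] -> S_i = Random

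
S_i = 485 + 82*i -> [485, 567, 649, 731, 813]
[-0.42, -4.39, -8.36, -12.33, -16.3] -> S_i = -0.42 + -3.97*i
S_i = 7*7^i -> [7, 49, 343, 2401, 16807]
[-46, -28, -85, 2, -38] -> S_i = Random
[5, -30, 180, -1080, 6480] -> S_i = 5*-6^i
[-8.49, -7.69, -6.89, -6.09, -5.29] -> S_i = -8.49 + 0.80*i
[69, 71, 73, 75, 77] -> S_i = 69 + 2*i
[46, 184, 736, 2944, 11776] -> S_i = 46*4^i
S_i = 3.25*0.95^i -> [3.25, 3.09, 2.93, 2.79, 2.65]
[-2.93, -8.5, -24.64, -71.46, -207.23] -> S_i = -2.93*2.90^i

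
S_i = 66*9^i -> [66, 594, 5346, 48114, 433026]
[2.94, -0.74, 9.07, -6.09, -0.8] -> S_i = Random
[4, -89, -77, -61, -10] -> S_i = Random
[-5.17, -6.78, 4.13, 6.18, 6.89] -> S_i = Random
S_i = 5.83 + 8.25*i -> [5.83, 14.08, 22.33, 30.58, 38.83]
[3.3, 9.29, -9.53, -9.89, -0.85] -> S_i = Random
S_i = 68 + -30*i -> [68, 38, 8, -22, -52]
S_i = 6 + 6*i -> [6, 12, 18, 24, 30]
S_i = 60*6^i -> [60, 360, 2160, 12960, 77760]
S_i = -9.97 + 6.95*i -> [-9.97, -3.02, 3.93, 10.88, 17.83]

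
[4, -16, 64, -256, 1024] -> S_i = 4*-4^i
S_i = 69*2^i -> [69, 138, 276, 552, 1104]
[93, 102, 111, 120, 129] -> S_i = 93 + 9*i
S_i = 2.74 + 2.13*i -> [2.74, 4.87, 7.0, 9.13, 11.26]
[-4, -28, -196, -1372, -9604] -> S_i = -4*7^i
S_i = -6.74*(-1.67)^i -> [-6.74, 11.26, -18.8, 31.39, -52.42]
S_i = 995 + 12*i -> [995, 1007, 1019, 1031, 1043]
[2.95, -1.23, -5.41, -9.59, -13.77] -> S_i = 2.95 + -4.18*i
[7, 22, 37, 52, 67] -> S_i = 7 + 15*i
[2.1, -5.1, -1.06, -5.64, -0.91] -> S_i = Random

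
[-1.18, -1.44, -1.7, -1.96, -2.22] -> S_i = -1.18 + -0.26*i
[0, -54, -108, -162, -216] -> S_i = 0 + -54*i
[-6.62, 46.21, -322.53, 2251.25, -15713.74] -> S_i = -6.62*(-6.98)^i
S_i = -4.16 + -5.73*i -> [-4.16, -9.89, -15.62, -21.35, -27.08]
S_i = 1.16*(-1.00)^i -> [1.16, -1.16, 1.16, -1.16, 1.16]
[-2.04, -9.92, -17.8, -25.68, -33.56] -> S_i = -2.04 + -7.88*i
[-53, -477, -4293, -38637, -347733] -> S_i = -53*9^i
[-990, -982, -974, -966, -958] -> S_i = -990 + 8*i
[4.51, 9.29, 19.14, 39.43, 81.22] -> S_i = 4.51*2.06^i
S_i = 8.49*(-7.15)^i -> [8.49, -60.7, 434.03, -3103.31, 22188.7]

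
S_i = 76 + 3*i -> [76, 79, 82, 85, 88]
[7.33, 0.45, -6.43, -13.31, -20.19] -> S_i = 7.33 + -6.88*i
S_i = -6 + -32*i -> [-6, -38, -70, -102, -134]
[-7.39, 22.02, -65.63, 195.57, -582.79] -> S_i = -7.39*(-2.98)^i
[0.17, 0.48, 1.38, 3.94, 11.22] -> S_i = 0.17*2.85^i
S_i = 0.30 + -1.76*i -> [0.3, -1.46, -3.22, -4.98, -6.74]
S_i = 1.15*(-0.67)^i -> [1.15, -0.77, 0.52, -0.35, 0.23]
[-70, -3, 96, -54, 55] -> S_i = Random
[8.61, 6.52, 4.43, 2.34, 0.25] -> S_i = 8.61 + -2.09*i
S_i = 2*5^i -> [2, 10, 50, 250, 1250]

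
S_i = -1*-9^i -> [-1, 9, -81, 729, -6561]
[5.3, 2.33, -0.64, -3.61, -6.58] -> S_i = 5.30 + -2.97*i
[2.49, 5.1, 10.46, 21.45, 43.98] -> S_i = 2.49*2.05^i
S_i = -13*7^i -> [-13, -91, -637, -4459, -31213]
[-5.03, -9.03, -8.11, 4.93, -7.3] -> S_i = Random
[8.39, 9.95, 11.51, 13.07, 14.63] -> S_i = 8.39 + 1.56*i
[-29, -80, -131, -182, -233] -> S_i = -29 + -51*i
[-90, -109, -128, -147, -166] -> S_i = -90 + -19*i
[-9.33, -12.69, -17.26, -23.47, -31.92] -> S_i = -9.33*1.36^i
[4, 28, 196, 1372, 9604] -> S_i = 4*7^i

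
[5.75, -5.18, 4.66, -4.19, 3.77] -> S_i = 5.75*(-0.90)^i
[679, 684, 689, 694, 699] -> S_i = 679 + 5*i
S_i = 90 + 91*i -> [90, 181, 272, 363, 454]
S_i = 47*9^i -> [47, 423, 3807, 34263, 308367]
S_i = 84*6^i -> [84, 504, 3024, 18144, 108864]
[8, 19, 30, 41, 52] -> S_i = 8 + 11*i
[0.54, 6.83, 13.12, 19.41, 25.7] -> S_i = 0.54 + 6.29*i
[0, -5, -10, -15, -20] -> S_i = 0 + -5*i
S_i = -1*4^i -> [-1, -4, -16, -64, -256]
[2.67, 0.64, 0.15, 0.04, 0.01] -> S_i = 2.67*0.24^i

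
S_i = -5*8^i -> [-5, -40, -320, -2560, -20480]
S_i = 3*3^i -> [3, 9, 27, 81, 243]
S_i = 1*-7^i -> [1, -7, 49, -343, 2401]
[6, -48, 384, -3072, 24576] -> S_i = 6*-8^i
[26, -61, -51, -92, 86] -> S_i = Random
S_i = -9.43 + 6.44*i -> [-9.43, -2.99, 3.45, 9.89, 16.33]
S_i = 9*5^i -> [9, 45, 225, 1125, 5625]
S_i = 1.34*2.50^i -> [1.34, 3.35, 8.38, 20.94, 52.34]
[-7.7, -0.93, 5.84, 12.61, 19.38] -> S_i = -7.70 + 6.77*i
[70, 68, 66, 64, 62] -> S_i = 70 + -2*i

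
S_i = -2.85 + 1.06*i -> [-2.85, -1.79, -0.73, 0.33, 1.39]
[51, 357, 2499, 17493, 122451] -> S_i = 51*7^i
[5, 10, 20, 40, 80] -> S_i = 5*2^i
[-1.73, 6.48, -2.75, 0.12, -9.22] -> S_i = Random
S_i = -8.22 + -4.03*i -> [-8.22, -12.25, -16.28, -20.31, -24.34]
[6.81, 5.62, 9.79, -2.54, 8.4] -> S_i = Random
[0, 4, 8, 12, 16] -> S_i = 0 + 4*i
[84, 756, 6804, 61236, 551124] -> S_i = 84*9^i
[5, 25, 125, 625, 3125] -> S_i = 5*5^i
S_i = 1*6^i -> [1, 6, 36, 216, 1296]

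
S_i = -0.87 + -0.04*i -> [-0.87, -0.91, -0.95, -0.99, -1.03]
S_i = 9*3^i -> [9, 27, 81, 243, 729]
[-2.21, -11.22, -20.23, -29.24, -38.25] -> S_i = -2.21 + -9.01*i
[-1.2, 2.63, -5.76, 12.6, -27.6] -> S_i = -1.20*(-2.19)^i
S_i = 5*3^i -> [5, 15, 45, 135, 405]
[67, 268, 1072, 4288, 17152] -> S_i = 67*4^i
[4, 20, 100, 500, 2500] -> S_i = 4*5^i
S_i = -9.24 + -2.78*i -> [-9.24, -12.02, -14.8, -17.58, -20.36]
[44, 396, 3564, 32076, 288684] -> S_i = 44*9^i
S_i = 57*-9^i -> [57, -513, 4617, -41553, 373977]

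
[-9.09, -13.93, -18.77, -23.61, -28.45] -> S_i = -9.09 + -4.84*i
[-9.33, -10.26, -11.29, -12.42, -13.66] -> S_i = -9.33*1.10^i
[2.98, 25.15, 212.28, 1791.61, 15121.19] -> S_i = 2.98*8.44^i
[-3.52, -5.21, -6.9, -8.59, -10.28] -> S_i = -3.52 + -1.69*i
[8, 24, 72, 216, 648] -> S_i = 8*3^i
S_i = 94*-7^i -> [94, -658, 4606, -32242, 225694]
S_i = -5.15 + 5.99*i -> [-5.15, 0.84, 6.83, 12.82, 18.81]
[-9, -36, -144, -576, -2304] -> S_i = -9*4^i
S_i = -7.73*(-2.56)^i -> [-7.73, 19.79, -50.66, 129.69, -332.0]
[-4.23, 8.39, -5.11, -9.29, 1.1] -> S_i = Random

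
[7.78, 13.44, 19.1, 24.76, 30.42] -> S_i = 7.78 + 5.66*i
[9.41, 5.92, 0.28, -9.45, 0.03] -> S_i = Random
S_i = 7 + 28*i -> [7, 35, 63, 91, 119]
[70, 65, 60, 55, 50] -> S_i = 70 + -5*i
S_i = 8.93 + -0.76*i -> [8.93, 8.17, 7.41, 6.65, 5.89]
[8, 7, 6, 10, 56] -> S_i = Random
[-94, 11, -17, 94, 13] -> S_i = Random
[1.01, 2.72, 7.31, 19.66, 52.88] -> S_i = 1.01*2.69^i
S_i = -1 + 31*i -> [-1, 30, 61, 92, 123]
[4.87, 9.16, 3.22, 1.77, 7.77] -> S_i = Random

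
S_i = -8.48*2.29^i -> [-8.48, -19.42, -44.47, -101.84, -233.2]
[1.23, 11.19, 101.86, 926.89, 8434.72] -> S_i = 1.23*9.10^i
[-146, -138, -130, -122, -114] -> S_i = -146 + 8*i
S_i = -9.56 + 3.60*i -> [-9.56, -5.96, -2.36, 1.24, 4.84]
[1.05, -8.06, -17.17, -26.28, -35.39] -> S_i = 1.05 + -9.11*i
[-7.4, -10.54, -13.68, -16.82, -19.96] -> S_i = -7.40 + -3.14*i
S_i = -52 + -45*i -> [-52, -97, -142, -187, -232]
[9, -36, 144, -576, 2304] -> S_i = 9*-4^i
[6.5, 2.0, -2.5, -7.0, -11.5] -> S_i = 6.50 + -4.50*i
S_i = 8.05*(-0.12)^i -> [8.05, -0.97, 0.12, -0.01, 0.0]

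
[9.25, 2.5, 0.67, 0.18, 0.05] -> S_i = 9.25*0.27^i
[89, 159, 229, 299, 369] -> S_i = 89 + 70*i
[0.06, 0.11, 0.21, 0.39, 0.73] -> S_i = 0.06*1.87^i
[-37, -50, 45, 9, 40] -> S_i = Random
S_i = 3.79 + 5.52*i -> [3.79, 9.31, 14.83, 20.35, 25.87]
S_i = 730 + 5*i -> [730, 735, 740, 745, 750]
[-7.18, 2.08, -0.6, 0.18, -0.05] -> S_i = -7.18*(-0.29)^i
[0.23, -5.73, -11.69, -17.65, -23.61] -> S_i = 0.23 + -5.96*i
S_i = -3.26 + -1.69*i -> [-3.26, -4.95, -6.64, -8.33, -10.02]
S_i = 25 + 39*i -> [25, 64, 103, 142, 181]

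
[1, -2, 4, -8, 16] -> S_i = 1*-2^i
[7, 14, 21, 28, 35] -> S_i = 7 + 7*i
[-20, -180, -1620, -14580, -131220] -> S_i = -20*9^i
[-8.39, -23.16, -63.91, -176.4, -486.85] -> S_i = -8.39*2.76^i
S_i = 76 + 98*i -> [76, 174, 272, 370, 468]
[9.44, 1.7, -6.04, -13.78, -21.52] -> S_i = 9.44 + -7.74*i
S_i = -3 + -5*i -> [-3, -8, -13, -18, -23]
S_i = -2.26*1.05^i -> [-2.26, -2.37, -2.49, -2.62, -2.75]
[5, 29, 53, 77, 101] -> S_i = 5 + 24*i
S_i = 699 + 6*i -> [699, 705, 711, 717, 723]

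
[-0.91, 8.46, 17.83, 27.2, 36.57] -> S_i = -0.91 + 9.37*i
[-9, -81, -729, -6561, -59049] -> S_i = -9*9^i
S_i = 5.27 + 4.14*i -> [5.27, 9.41, 13.55, 17.69, 21.83]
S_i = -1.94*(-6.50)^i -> [-1.94, 12.61, -81.96, 532.77, -3463.02]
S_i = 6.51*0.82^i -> [6.51, 5.34, 4.38, 3.59, 2.94]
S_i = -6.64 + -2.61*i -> [-6.64, -9.25, -11.86, -14.47, -17.08]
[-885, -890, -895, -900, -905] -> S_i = -885 + -5*i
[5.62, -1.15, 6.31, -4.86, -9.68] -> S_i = Random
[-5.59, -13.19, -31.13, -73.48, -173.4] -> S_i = -5.59*2.36^i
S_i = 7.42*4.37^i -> [7.42, 32.43, 141.7, 619.22, 2706.01]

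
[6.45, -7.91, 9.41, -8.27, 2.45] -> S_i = Random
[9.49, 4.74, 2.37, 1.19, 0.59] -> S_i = 9.49*0.50^i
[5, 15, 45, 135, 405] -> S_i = 5*3^i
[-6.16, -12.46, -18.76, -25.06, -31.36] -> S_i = -6.16 + -6.30*i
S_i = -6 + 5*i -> [-6, -1, 4, 9, 14]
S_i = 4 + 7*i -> [4, 11, 18, 25, 32]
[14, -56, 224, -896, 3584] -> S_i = 14*-4^i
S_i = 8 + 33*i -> [8, 41, 74, 107, 140]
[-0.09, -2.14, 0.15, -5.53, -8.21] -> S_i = Random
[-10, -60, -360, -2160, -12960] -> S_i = -10*6^i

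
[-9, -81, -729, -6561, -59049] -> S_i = -9*9^i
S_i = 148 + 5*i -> [148, 153, 158, 163, 168]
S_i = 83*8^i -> [83, 664, 5312, 42496, 339968]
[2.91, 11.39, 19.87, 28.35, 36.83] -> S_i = 2.91 + 8.48*i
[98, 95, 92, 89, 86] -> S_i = 98 + -3*i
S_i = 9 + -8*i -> [9, 1, -7, -15, -23]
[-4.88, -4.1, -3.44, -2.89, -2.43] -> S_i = -4.88*0.84^i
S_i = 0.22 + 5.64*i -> [0.22, 5.86, 11.5, 17.14, 22.78]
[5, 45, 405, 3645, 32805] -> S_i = 5*9^i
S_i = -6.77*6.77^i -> [-6.77, -45.83, -310.29, -2100.65, -14221.43]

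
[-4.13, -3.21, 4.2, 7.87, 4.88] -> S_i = Random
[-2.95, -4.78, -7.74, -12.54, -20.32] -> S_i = -2.95*1.62^i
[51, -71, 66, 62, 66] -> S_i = Random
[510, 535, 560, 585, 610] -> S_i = 510 + 25*i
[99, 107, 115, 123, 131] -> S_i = 99 + 8*i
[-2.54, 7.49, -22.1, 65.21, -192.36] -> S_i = -2.54*(-2.95)^i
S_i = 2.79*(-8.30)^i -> [2.79, -23.16, 192.2, -1595.29, 13240.87]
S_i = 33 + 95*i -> [33, 128, 223, 318, 413]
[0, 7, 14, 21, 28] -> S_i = 0 + 7*i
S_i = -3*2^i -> [-3, -6, -12, -24, -48]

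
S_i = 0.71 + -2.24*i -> [0.71, -1.53, -3.77, -6.01, -8.25]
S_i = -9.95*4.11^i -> [-9.95, -40.89, -168.08, -690.79, -2839.16]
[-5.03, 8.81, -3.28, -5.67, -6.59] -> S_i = Random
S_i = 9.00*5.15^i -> [9.0, 46.35, 238.7, 1229.32, 6330.99]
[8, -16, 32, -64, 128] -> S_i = 8*-2^i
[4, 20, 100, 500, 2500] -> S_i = 4*5^i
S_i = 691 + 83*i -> [691, 774, 857, 940, 1023]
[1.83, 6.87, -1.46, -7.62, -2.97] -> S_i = Random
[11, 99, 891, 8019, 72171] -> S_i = 11*9^i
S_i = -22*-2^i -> [-22, 44, -88, 176, -352]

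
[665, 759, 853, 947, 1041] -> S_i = 665 + 94*i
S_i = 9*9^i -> [9, 81, 729, 6561, 59049]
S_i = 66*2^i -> [66, 132, 264, 528, 1056]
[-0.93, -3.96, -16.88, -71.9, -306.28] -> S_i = -0.93*4.26^i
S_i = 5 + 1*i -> [5, 6, 7, 8, 9]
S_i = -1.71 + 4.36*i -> [-1.71, 2.65, 7.01, 11.37, 15.73]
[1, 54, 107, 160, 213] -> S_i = 1 + 53*i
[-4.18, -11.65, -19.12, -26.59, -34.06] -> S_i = -4.18 + -7.47*i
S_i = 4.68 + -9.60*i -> [4.68, -4.92, -14.52, -24.12, -33.72]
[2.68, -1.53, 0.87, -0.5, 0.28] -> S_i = 2.68*(-0.57)^i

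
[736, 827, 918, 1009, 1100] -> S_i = 736 + 91*i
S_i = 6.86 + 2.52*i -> [6.86, 9.38, 11.9, 14.42, 16.94]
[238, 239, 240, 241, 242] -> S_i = 238 + 1*i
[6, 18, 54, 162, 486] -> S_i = 6*3^i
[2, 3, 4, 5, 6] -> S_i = 2 + 1*i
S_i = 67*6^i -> [67, 402, 2412, 14472, 86832]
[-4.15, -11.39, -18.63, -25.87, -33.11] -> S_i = -4.15 + -7.24*i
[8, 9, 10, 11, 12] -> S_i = 8 + 1*i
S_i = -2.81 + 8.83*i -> [-2.81, 6.02, 14.85, 23.68, 32.51]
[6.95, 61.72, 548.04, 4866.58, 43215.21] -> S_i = 6.95*8.88^i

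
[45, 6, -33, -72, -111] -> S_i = 45 + -39*i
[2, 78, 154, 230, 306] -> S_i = 2 + 76*i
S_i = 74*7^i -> [74, 518, 3626, 25382, 177674]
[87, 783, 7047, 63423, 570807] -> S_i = 87*9^i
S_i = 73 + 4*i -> [73, 77, 81, 85, 89]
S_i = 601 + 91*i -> [601, 692, 783, 874, 965]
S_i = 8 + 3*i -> [8, 11, 14, 17, 20]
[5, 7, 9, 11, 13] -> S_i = 5 + 2*i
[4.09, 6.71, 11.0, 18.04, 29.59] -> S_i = 4.09*1.64^i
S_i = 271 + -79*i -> [271, 192, 113, 34, -45]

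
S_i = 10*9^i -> [10, 90, 810, 7290, 65610]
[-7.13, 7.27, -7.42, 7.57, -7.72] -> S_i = -7.13*(-1.02)^i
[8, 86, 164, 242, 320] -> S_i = 8 + 78*i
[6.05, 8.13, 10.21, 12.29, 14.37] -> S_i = 6.05 + 2.08*i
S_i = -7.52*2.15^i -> [-7.52, -16.17, -34.76, -74.74, -160.68]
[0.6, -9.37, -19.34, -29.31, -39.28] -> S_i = 0.60 + -9.97*i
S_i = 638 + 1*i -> [638, 639, 640, 641, 642]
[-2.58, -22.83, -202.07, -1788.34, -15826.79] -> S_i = -2.58*8.85^i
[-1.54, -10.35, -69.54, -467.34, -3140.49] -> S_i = -1.54*6.72^i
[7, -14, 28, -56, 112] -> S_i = 7*-2^i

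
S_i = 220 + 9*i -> [220, 229, 238, 247, 256]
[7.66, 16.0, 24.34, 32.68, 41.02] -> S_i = 7.66 + 8.34*i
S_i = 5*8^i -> [5, 40, 320, 2560, 20480]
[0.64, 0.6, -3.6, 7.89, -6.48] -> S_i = Random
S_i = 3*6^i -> [3, 18, 108, 648, 3888]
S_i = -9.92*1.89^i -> [-9.92, -18.75, -35.44, -66.97, -126.58]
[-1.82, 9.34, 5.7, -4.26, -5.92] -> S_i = Random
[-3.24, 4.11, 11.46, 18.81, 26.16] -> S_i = -3.24 + 7.35*i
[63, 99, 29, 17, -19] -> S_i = Random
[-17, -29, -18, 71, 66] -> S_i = Random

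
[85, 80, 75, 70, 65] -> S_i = 85 + -5*i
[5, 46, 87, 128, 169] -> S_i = 5 + 41*i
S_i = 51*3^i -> [51, 153, 459, 1377, 4131]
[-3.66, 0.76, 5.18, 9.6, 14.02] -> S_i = -3.66 + 4.42*i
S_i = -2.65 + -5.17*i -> [-2.65, -7.82, -12.99, -18.16, -23.33]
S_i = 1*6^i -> [1, 6, 36, 216, 1296]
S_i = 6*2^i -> [6, 12, 24, 48, 96]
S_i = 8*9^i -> [8, 72, 648, 5832, 52488]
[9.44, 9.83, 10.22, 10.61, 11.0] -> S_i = 9.44 + 0.39*i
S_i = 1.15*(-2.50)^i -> [1.15, -2.88, 7.19, -17.97, 44.92]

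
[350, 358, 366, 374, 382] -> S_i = 350 + 8*i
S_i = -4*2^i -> [-4, -8, -16, -32, -64]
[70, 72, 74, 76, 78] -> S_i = 70 + 2*i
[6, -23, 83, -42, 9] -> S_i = Random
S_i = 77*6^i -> [77, 462, 2772, 16632, 99792]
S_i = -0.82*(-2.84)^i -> [-0.82, 2.33, -6.61, 18.78, -53.34]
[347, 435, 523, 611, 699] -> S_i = 347 + 88*i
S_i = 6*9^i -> [6, 54, 486, 4374, 39366]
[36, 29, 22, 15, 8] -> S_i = 36 + -7*i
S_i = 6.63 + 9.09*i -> [6.63, 15.72, 24.81, 33.9, 42.99]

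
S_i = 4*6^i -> [4, 24, 144, 864, 5184]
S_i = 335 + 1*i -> [335, 336, 337, 338, 339]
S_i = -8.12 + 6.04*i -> [-8.12, -2.08, 3.96, 10.0, 16.04]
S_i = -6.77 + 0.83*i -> [-6.77, -5.94, -5.11, -4.28, -3.45]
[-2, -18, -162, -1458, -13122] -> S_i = -2*9^i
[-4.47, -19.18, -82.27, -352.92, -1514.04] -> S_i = -4.47*4.29^i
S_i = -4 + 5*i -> [-4, 1, 6, 11, 16]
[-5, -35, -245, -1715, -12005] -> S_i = -5*7^i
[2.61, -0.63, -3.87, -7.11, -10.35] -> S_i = 2.61 + -3.24*i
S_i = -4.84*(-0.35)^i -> [-4.84, 1.69, -0.59, 0.21, -0.07]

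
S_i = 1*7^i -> [1, 7, 49, 343, 2401]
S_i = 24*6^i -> [24, 144, 864, 5184, 31104]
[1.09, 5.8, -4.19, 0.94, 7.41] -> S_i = Random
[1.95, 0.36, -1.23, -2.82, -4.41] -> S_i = 1.95 + -1.59*i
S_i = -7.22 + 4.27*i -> [-7.22, -2.95, 1.32, 5.59, 9.86]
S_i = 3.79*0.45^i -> [3.79, 1.71, 0.77, 0.35, 0.16]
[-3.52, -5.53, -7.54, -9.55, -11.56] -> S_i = -3.52 + -2.01*i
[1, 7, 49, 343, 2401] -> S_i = 1*7^i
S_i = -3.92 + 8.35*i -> [-3.92, 4.43, 12.78, 21.13, 29.48]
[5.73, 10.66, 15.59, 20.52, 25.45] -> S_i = 5.73 + 4.93*i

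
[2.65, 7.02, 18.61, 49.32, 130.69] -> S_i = 2.65*2.65^i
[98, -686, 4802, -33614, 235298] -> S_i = 98*-7^i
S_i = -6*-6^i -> [-6, 36, -216, 1296, -7776]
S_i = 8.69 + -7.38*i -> [8.69, 1.31, -6.07, -13.45, -20.83]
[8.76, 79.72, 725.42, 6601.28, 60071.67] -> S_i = 8.76*9.10^i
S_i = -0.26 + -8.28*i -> [-0.26, -8.54, -16.82, -25.1, -33.38]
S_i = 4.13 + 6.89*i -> [4.13, 11.02, 17.91, 24.8, 31.69]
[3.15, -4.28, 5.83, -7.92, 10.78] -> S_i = 3.15*(-1.36)^i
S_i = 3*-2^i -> [3, -6, 12, -24, 48]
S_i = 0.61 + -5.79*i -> [0.61, -5.18, -10.97, -16.76, -22.55]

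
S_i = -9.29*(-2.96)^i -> [-9.29, 27.5, -81.4, 240.93, -713.15]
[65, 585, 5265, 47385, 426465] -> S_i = 65*9^i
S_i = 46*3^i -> [46, 138, 414, 1242, 3726]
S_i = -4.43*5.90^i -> [-4.43, -26.14, -154.21, -909.83, -5367.99]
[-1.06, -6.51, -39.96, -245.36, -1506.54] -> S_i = -1.06*6.14^i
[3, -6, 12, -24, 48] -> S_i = 3*-2^i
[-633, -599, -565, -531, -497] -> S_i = -633 + 34*i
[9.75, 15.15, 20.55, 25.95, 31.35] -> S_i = 9.75 + 5.40*i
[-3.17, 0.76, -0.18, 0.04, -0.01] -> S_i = -3.17*(-0.24)^i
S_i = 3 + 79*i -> [3, 82, 161, 240, 319]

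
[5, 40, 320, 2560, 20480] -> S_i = 5*8^i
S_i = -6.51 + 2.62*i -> [-6.51, -3.89, -1.27, 1.35, 3.97]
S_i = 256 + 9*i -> [256, 265, 274, 283, 292]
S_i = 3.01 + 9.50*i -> [3.01, 12.51, 22.01, 31.51, 41.01]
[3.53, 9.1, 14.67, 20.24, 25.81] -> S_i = 3.53 + 5.57*i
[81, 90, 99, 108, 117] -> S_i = 81 + 9*i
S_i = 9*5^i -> [9, 45, 225, 1125, 5625]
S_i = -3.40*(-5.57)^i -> [-3.4, 18.94, -105.48, 587.55, -3272.65]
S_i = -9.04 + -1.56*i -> [-9.04, -10.6, -12.16, -13.72, -15.28]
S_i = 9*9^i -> [9, 81, 729, 6561, 59049]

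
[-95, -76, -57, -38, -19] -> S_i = -95 + 19*i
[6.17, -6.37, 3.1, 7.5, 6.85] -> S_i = Random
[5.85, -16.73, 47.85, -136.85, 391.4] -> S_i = 5.85*(-2.86)^i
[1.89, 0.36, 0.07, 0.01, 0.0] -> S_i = 1.89*0.19^i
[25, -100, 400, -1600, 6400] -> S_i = 25*-4^i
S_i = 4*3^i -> [4, 12, 36, 108, 324]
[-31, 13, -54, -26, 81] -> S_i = Random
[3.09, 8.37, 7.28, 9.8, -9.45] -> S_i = Random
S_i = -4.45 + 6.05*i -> [-4.45, 1.6, 7.65, 13.7, 19.75]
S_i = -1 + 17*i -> [-1, 16, 33, 50, 67]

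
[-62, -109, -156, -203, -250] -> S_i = -62 + -47*i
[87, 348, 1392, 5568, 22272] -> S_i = 87*4^i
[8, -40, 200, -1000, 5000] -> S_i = 8*-5^i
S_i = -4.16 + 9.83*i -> [-4.16, 5.67, 15.5, 25.33, 35.16]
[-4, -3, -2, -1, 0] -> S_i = -4 + 1*i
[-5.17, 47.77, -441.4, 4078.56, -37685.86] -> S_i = -5.17*(-9.24)^i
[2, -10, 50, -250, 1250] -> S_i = 2*-5^i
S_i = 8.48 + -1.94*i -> [8.48, 6.54, 4.6, 2.66, 0.72]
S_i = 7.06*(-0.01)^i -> [7.06, -0.07, 0.0, -0.0, 0.0]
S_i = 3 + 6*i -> [3, 9, 15, 21, 27]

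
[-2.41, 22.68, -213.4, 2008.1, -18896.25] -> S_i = -2.41*(-9.41)^i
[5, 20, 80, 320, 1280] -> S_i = 5*4^i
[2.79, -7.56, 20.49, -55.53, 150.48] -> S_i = 2.79*(-2.71)^i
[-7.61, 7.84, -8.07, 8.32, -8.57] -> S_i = -7.61*(-1.03)^i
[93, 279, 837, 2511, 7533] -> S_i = 93*3^i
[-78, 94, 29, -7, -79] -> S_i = Random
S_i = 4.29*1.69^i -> [4.29, 7.25, 12.25, 20.71, 34.99]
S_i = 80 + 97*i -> [80, 177, 274, 371, 468]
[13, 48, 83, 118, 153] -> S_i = 13 + 35*i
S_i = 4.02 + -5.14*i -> [4.02, -1.12, -6.26, -11.4, -16.54]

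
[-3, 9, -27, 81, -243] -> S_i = -3*-3^i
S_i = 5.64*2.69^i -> [5.64, 15.17, 40.81, 109.78, 295.32]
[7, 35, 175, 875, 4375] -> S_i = 7*5^i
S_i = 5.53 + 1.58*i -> [5.53, 7.11, 8.69, 10.27, 11.85]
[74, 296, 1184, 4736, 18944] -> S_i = 74*4^i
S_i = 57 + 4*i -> [57, 61, 65, 69, 73]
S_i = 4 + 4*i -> [4, 8, 12, 16, 20]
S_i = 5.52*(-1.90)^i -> [5.52, -10.49, 19.93, -37.86, 71.94]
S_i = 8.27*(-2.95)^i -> [8.27, -24.4, 71.97, -212.31, 626.32]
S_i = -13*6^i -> [-13, -78, -468, -2808, -16848]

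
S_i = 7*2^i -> [7, 14, 28, 56, 112]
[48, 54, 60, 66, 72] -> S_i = 48 + 6*i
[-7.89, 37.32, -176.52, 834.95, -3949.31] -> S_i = -7.89*(-4.73)^i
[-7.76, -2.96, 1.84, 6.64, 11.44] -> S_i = -7.76 + 4.80*i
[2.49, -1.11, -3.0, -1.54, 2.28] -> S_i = Random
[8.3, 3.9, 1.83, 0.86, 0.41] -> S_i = 8.30*0.47^i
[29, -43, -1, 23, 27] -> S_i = Random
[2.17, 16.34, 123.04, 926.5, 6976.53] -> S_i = 2.17*7.53^i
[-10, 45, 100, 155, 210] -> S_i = -10 + 55*i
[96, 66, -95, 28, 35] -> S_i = Random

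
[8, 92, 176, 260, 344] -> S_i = 8 + 84*i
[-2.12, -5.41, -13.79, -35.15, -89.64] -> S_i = -2.12*2.55^i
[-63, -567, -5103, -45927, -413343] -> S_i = -63*9^i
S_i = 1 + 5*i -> [1, 6, 11, 16, 21]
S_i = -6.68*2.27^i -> [-6.68, -15.16, -34.42, -78.14, -177.37]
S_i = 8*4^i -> [8, 32, 128, 512, 2048]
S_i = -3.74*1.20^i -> [-3.74, -4.49, -5.39, -6.46, -7.76]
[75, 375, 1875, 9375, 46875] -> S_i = 75*5^i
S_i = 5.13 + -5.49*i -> [5.13, -0.36, -5.85, -11.34, -16.83]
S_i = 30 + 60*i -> [30, 90, 150, 210, 270]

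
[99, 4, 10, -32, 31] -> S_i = Random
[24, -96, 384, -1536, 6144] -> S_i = 24*-4^i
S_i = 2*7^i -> [2, 14, 98, 686, 4802]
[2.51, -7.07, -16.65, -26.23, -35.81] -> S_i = 2.51 + -9.58*i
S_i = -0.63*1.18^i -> [-0.63, -0.74, -0.88, -1.04, -1.22]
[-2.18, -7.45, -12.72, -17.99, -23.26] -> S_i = -2.18 + -5.27*i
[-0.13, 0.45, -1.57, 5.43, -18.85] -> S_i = -0.13*(-3.47)^i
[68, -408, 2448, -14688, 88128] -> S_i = 68*-6^i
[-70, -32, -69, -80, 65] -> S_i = Random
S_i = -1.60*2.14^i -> [-1.6, -3.42, -7.33, -15.68, -33.56]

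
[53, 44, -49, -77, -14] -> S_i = Random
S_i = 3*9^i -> [3, 27, 243, 2187, 19683]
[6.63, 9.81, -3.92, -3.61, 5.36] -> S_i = Random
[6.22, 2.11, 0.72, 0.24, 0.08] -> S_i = 6.22*0.34^i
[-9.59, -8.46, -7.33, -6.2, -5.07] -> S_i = -9.59 + 1.13*i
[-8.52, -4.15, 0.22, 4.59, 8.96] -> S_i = -8.52 + 4.37*i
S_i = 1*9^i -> [1, 9, 81, 729, 6561]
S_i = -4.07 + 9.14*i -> [-4.07, 5.07, 14.21, 23.35, 32.49]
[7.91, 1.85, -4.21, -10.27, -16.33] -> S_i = 7.91 + -6.06*i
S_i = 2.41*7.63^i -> [2.41, 18.39, 140.3, 1070.51, 8167.99]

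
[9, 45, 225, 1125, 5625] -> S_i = 9*5^i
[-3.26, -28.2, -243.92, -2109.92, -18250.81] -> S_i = -3.26*8.65^i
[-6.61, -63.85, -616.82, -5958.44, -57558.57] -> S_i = -6.61*9.66^i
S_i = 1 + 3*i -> [1, 4, 7, 10, 13]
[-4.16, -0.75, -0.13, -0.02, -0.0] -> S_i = -4.16*0.18^i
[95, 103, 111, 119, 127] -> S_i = 95 + 8*i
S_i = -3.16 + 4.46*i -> [-3.16, 1.3, 5.76, 10.22, 14.68]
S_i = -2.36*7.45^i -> [-2.36, -17.58, -130.99, -975.84, -7270.04]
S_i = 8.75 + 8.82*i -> [8.75, 17.57, 26.39, 35.21, 44.03]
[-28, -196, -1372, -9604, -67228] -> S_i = -28*7^i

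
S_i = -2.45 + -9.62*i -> [-2.45, -12.07, -21.69, -31.31, -40.93]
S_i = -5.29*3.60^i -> [-5.29, -19.04, -68.56, -246.81, -888.52]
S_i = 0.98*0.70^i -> [0.98, 0.69, 0.48, 0.34, 0.24]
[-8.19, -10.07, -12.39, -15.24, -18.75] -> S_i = -8.19*1.23^i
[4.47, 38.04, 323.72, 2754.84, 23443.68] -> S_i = 4.47*8.51^i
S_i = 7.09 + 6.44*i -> [7.09, 13.53, 19.97, 26.41, 32.85]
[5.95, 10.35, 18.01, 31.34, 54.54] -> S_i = 5.95*1.74^i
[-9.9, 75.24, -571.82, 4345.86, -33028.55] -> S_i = -9.90*(-7.60)^i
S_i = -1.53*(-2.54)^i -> [-1.53, 3.89, -9.87, 25.07, -63.68]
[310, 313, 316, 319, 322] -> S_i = 310 + 3*i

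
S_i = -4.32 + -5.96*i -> [-4.32, -10.28, -16.24, -22.2, -28.16]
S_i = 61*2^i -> [61, 122, 244, 488, 976]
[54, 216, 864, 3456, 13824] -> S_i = 54*4^i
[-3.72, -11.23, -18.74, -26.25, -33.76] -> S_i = -3.72 + -7.51*i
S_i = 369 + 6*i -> [369, 375, 381, 387, 393]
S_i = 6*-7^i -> [6, -42, 294, -2058, 14406]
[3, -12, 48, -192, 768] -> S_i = 3*-4^i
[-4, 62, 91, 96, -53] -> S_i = Random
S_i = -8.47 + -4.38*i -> [-8.47, -12.85, -17.23, -21.61, -25.99]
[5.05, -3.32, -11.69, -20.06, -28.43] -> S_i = 5.05 + -8.37*i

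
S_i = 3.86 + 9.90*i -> [3.86, 13.76, 23.66, 33.56, 43.46]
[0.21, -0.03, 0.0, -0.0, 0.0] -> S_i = 0.21*(-0.13)^i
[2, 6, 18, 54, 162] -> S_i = 2*3^i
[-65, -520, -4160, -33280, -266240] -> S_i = -65*8^i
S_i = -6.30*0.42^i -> [-6.3, -2.65, -1.11, -0.47, -0.2]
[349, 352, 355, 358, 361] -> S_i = 349 + 3*i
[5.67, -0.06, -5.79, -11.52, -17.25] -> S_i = 5.67 + -5.73*i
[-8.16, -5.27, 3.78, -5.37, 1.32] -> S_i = Random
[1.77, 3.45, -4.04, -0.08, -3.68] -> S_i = Random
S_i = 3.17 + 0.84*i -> [3.17, 4.01, 4.85, 5.69, 6.53]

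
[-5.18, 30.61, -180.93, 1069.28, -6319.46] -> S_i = -5.18*(-5.91)^i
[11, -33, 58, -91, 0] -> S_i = Random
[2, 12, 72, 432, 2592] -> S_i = 2*6^i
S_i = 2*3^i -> [2, 6, 18, 54, 162]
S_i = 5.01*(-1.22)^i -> [5.01, -6.11, 7.46, -9.1, 11.1]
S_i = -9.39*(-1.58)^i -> [-9.39, 14.84, -23.44, 37.04, -58.52]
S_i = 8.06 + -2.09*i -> [8.06, 5.97, 3.88, 1.79, -0.3]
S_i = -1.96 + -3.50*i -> [-1.96, -5.46, -8.96, -12.46, -15.96]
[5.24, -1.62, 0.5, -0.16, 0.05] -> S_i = 5.24*(-0.31)^i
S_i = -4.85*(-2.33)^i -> [-4.85, 11.3, -26.33, 61.35, -142.94]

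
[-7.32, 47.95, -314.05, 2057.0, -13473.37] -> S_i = -7.32*(-6.55)^i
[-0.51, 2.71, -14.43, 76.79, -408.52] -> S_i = -0.51*(-5.32)^i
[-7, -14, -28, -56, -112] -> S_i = -7*2^i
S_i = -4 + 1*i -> [-4, -3, -2, -1, 0]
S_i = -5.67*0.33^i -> [-5.67, -1.87, -0.62, -0.2, -0.07]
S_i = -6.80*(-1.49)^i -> [-6.8, 10.13, -15.1, 22.49, -33.52]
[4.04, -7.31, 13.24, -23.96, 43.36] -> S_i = 4.04*(-1.81)^i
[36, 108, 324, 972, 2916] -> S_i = 36*3^i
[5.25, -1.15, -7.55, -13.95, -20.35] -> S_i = 5.25 + -6.40*i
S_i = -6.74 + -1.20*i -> [-6.74, -7.94, -9.14, -10.34, -11.54]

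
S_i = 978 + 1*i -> [978, 979, 980, 981, 982]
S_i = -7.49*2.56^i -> [-7.49, -19.17, -49.09, -125.66, -321.69]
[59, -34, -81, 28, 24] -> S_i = Random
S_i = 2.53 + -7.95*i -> [2.53, -5.42, -13.37, -21.32, -29.27]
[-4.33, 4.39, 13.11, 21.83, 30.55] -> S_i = -4.33 + 8.72*i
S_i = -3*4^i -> [-3, -12, -48, -192, -768]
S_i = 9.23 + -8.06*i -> [9.23, 1.17, -6.89, -14.95, -23.01]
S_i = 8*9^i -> [8, 72, 648, 5832, 52488]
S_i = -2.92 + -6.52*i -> [-2.92, -9.44, -15.96, -22.48, -29.0]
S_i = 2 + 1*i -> [2, 3, 4, 5, 6]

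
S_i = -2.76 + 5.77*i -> [-2.76, 3.01, 8.78, 14.55, 20.32]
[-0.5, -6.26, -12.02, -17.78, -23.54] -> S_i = -0.50 + -5.76*i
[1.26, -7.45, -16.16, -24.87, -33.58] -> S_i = 1.26 + -8.71*i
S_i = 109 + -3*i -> [109, 106, 103, 100, 97]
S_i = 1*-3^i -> [1, -3, 9, -27, 81]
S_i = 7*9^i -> [7, 63, 567, 5103, 45927]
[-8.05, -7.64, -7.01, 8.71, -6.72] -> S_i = Random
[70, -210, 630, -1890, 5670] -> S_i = 70*-3^i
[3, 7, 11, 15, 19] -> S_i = 3 + 4*i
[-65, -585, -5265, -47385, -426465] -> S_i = -65*9^i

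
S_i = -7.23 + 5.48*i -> [-7.23, -1.75, 3.73, 9.21, 14.69]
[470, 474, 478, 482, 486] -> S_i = 470 + 4*i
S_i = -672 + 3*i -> [-672, -669, -666, -663, -660]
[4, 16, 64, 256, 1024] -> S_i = 4*4^i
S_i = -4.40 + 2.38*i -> [-4.4, -2.02, 0.36, 2.74, 5.12]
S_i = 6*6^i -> [6, 36, 216, 1296, 7776]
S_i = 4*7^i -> [4, 28, 196, 1372, 9604]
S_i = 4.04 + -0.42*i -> [4.04, 3.62, 3.2, 2.78, 2.36]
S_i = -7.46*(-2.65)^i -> [-7.46, 19.77, -52.39, 138.83, -367.89]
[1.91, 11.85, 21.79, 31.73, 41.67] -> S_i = 1.91 + 9.94*i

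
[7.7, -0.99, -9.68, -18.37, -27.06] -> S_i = 7.70 + -8.69*i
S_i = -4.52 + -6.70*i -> [-4.52, -11.22, -17.92, -24.62, -31.32]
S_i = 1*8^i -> [1, 8, 64, 512, 4096]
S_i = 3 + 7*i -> [3, 10, 17, 24, 31]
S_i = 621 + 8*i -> [621, 629, 637, 645, 653]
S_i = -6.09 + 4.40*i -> [-6.09, -1.69, 2.71, 7.11, 11.51]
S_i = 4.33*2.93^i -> [4.33, 12.69, 37.17, 108.92, 319.12]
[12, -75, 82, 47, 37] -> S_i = Random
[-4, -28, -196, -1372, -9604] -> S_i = -4*7^i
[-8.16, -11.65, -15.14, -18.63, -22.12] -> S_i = -8.16 + -3.49*i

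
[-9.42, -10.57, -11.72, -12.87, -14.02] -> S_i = -9.42 + -1.15*i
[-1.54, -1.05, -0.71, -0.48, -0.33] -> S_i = -1.54*0.68^i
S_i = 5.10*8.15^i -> [5.1, 41.56, 338.75, 2760.85, 22500.94]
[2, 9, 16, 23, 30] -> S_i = 2 + 7*i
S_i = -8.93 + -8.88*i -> [-8.93, -17.81, -26.69, -35.57, -44.45]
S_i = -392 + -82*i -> [-392, -474, -556, -638, -720]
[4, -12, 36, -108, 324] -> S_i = 4*-3^i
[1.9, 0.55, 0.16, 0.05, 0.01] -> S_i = 1.90*0.29^i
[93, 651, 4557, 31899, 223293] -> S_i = 93*7^i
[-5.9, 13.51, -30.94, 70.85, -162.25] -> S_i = -5.90*(-2.29)^i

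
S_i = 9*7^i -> [9, 63, 441, 3087, 21609]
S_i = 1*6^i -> [1, 6, 36, 216, 1296]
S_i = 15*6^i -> [15, 90, 540, 3240, 19440]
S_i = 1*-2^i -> [1, -2, 4, -8, 16]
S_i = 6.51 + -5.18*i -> [6.51, 1.33, -3.85, -9.03, -14.21]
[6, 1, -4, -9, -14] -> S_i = 6 + -5*i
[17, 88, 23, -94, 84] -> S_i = Random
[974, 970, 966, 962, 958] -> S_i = 974 + -4*i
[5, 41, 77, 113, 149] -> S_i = 5 + 36*i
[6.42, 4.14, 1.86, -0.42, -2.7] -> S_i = 6.42 + -2.28*i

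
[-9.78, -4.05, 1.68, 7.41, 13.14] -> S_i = -9.78 + 5.73*i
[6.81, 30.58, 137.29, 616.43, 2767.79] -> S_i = 6.81*4.49^i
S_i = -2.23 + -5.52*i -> [-2.23, -7.75, -13.27, -18.79, -24.31]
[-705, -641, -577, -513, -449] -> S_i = -705 + 64*i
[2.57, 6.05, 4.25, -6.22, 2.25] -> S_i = Random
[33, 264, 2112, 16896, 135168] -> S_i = 33*8^i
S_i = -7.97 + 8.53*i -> [-7.97, 0.56, 9.09, 17.62, 26.15]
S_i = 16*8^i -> [16, 128, 1024, 8192, 65536]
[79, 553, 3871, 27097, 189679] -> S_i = 79*7^i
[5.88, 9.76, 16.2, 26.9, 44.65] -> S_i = 5.88*1.66^i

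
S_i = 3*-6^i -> [3, -18, 108, -648, 3888]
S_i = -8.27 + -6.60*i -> [-8.27, -14.87, -21.47, -28.07, -34.67]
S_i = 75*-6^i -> [75, -450, 2700, -16200, 97200]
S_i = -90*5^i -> [-90, -450, -2250, -11250, -56250]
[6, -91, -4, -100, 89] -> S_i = Random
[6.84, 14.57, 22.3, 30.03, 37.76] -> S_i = 6.84 + 7.73*i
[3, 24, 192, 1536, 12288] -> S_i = 3*8^i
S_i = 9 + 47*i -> [9, 56, 103, 150, 197]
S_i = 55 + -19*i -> [55, 36, 17, -2, -21]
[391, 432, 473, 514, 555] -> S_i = 391 + 41*i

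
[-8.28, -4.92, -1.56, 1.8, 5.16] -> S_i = -8.28 + 3.36*i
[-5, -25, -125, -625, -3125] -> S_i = -5*5^i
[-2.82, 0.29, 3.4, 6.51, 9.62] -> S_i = -2.82 + 3.11*i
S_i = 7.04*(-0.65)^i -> [7.04, -4.58, 2.97, -1.93, 1.26]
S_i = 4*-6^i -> [4, -24, 144, -864, 5184]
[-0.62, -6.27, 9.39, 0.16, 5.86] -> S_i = Random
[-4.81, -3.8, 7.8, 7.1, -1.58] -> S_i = Random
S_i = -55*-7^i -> [-55, 385, -2695, 18865, -132055]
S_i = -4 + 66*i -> [-4, 62, 128, 194, 260]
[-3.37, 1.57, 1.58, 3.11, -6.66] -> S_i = Random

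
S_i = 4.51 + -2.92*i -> [4.51, 1.59, -1.33, -4.25, -7.17]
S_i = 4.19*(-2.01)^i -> [4.19, -8.42, 16.93, -34.03, 68.39]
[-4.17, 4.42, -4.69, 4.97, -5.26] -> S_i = -4.17*(-1.06)^i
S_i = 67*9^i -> [67, 603, 5427, 48843, 439587]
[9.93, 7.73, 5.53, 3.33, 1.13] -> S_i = 9.93 + -2.20*i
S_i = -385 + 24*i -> [-385, -361, -337, -313, -289]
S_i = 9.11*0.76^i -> [9.11, 6.92, 5.26, 4.0, 3.04]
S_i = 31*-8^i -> [31, -248, 1984, -15872, 126976]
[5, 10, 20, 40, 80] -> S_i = 5*2^i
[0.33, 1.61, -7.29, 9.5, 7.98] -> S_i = Random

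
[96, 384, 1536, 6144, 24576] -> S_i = 96*4^i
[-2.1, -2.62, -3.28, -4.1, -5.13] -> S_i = -2.10*1.25^i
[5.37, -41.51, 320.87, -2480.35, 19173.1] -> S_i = 5.37*(-7.73)^i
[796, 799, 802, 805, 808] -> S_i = 796 + 3*i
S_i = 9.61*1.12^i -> [9.61, 10.76, 12.05, 13.5, 15.12]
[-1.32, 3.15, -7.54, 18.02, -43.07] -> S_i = -1.32*(-2.39)^i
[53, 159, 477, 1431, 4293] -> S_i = 53*3^i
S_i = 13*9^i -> [13, 117, 1053, 9477, 85293]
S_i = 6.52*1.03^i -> [6.52, 6.72, 6.92, 7.12, 7.34]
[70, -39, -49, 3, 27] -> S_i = Random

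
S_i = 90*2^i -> [90, 180, 360, 720, 1440]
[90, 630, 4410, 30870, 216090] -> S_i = 90*7^i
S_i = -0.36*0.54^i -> [-0.36, -0.19, -0.1, -0.06, -0.03]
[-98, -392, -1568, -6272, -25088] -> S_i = -98*4^i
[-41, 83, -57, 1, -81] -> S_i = Random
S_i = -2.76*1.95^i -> [-2.76, -5.38, -10.49, -20.47, -39.91]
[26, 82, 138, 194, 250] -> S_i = 26 + 56*i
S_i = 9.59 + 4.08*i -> [9.59, 13.67, 17.75, 21.83, 25.91]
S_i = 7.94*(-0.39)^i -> [7.94, -3.1, 1.21, -0.47, 0.18]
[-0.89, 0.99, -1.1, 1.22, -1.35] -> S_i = -0.89*(-1.11)^i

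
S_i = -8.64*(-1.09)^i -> [-8.64, 9.42, -10.27, 11.19, -12.2]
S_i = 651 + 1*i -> [651, 652, 653, 654, 655]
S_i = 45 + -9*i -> [45, 36, 27, 18, 9]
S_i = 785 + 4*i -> [785, 789, 793, 797, 801]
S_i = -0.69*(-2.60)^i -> [-0.69, 1.79, -4.66, 12.13, -31.53]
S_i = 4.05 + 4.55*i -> [4.05, 8.6, 13.15, 17.7, 22.25]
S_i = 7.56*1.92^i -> [7.56, 14.52, 27.87, 53.51, 102.74]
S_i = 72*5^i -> [72, 360, 1800, 9000, 45000]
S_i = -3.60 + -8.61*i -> [-3.6, -12.21, -20.82, -29.43, -38.04]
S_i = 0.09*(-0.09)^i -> [0.09, -0.01, 0.0, -0.0, 0.0]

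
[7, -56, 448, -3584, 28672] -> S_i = 7*-8^i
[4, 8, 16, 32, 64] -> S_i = 4*2^i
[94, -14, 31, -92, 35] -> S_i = Random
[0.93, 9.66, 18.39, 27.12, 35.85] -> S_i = 0.93 + 8.73*i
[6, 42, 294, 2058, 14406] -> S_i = 6*7^i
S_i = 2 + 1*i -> [2, 3, 4, 5, 6]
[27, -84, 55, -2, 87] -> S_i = Random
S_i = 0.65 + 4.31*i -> [0.65, 4.96, 9.27, 13.58, 17.89]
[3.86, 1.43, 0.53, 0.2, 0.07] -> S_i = 3.86*0.37^i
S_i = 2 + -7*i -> [2, -5, -12, -19, -26]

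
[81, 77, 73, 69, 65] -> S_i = 81 + -4*i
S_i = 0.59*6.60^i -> [0.59, 3.89, 25.7, 169.62, 1119.51]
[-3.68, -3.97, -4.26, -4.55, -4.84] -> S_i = -3.68 + -0.29*i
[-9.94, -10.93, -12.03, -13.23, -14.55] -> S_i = -9.94*1.10^i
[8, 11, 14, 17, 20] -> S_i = 8 + 3*i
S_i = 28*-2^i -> [28, -56, 112, -224, 448]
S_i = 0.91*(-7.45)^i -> [0.91, -6.78, 50.51, -376.28, 2803.28]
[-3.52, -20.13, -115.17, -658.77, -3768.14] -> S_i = -3.52*5.72^i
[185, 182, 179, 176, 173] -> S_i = 185 + -3*i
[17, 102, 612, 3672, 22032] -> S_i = 17*6^i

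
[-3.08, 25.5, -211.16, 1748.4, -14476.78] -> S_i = -3.08*(-8.28)^i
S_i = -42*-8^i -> [-42, 336, -2688, 21504, -172032]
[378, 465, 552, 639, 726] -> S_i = 378 + 87*i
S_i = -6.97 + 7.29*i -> [-6.97, 0.32, 7.61, 14.9, 22.19]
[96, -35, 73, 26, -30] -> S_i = Random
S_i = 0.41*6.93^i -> [0.41, 2.84, 19.69, 136.45, 945.62]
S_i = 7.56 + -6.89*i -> [7.56, 0.67, -6.22, -13.11, -20.0]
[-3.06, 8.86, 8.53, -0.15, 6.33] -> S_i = Random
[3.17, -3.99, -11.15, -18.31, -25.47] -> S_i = 3.17 + -7.16*i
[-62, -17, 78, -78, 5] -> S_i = Random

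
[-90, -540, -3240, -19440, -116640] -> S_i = -90*6^i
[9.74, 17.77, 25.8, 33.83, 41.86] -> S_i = 9.74 + 8.03*i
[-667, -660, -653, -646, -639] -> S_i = -667 + 7*i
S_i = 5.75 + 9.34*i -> [5.75, 15.09, 24.43, 33.77, 43.11]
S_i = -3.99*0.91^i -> [-3.99, -3.63, -3.3, -3.01, -2.74]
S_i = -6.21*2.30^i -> [-6.21, -14.28, -32.85, -75.56, -173.78]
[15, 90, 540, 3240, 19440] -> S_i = 15*6^i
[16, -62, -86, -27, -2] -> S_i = Random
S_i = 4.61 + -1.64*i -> [4.61, 2.97, 1.33, -0.31, -1.95]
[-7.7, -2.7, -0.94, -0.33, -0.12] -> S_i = -7.70*0.35^i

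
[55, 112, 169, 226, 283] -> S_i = 55 + 57*i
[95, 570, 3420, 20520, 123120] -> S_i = 95*6^i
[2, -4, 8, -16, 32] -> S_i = 2*-2^i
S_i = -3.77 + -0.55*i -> [-3.77, -4.32, -4.87, -5.42, -5.97]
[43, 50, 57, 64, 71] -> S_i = 43 + 7*i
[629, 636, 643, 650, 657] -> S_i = 629 + 7*i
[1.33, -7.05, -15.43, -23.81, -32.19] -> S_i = 1.33 + -8.38*i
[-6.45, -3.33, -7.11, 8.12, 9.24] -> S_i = Random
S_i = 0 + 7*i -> [0, 7, 14, 21, 28]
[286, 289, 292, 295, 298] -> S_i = 286 + 3*i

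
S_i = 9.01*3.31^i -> [9.01, 29.82, 98.71, 326.74, 1081.53]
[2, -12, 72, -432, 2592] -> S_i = 2*-6^i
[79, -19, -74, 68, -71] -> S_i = Random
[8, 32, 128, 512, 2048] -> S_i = 8*4^i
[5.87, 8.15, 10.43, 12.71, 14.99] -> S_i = 5.87 + 2.28*i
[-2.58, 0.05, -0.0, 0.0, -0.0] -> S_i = -2.58*(-0.02)^i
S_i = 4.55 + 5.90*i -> [4.55, 10.45, 16.35, 22.25, 28.15]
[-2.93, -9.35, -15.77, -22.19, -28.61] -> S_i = -2.93 + -6.42*i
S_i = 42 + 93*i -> [42, 135, 228, 321, 414]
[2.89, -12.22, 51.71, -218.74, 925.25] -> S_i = 2.89*(-4.23)^i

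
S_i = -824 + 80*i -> [-824, -744, -664, -584, -504]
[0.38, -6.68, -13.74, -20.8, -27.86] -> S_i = 0.38 + -7.06*i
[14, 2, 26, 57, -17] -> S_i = Random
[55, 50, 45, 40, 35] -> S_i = 55 + -5*i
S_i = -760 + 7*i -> [-760, -753, -746, -739, -732]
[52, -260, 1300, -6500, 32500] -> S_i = 52*-5^i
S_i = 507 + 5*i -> [507, 512, 517, 522, 527]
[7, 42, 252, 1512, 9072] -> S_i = 7*6^i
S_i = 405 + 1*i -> [405, 406, 407, 408, 409]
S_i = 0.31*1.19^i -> [0.31, 0.37, 0.44, 0.52, 0.62]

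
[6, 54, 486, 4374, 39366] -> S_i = 6*9^i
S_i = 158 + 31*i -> [158, 189, 220, 251, 282]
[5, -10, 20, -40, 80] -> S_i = 5*-2^i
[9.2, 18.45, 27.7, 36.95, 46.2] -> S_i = 9.20 + 9.25*i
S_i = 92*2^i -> [92, 184, 368, 736, 1472]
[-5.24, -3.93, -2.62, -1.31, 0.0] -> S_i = -5.24 + 1.31*i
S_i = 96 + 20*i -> [96, 116, 136, 156, 176]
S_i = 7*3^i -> [7, 21, 63, 189, 567]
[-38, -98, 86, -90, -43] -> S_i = Random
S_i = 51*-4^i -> [51, -204, 816, -3264, 13056]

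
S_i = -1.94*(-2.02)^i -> [-1.94, 3.92, -7.92, 15.99, -32.3]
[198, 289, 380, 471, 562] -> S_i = 198 + 91*i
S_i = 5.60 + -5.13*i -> [5.6, 0.47, -4.66, -9.79, -14.92]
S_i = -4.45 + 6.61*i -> [-4.45, 2.16, 8.77, 15.38, 21.99]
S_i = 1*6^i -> [1, 6, 36, 216, 1296]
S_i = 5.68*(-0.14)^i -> [5.68, -0.8, 0.11, -0.02, 0.0]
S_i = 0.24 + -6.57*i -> [0.24, -6.33, -12.9, -19.47, -26.04]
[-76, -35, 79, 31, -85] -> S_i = Random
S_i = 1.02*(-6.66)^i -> [1.02, -6.79, 45.24, -301.32, 2006.77]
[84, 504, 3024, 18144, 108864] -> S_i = 84*6^i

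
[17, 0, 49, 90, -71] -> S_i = Random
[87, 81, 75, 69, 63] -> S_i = 87 + -6*i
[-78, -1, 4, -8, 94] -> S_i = Random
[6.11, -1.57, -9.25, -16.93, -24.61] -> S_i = 6.11 + -7.68*i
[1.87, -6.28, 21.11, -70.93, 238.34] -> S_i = 1.87*(-3.36)^i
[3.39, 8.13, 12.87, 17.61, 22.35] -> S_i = 3.39 + 4.74*i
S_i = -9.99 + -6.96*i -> [-9.99, -16.95, -23.91, -30.87, -37.83]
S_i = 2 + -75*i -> [2, -73, -148, -223, -298]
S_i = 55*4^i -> [55, 220, 880, 3520, 14080]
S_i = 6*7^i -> [6, 42, 294, 2058, 14406]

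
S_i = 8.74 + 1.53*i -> [8.74, 10.27, 11.8, 13.33, 14.86]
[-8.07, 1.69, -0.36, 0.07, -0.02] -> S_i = -8.07*(-0.21)^i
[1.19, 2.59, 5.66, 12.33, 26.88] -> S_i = 1.19*2.18^i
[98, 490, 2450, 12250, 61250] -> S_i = 98*5^i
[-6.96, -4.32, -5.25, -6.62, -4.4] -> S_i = Random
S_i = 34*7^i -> [34, 238, 1666, 11662, 81634]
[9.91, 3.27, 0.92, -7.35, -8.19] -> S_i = Random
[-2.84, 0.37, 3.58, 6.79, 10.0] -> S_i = -2.84 + 3.21*i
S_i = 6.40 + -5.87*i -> [6.4, 0.53, -5.34, -11.21, -17.08]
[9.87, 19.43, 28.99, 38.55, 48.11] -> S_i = 9.87 + 9.56*i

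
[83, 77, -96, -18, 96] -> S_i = Random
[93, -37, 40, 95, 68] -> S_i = Random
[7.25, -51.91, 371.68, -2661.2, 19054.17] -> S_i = 7.25*(-7.16)^i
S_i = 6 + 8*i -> [6, 14, 22, 30, 38]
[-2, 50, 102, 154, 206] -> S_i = -2 + 52*i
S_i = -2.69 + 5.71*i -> [-2.69, 3.02, 8.73, 14.44, 20.15]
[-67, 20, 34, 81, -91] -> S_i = Random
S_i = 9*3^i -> [9, 27, 81, 243, 729]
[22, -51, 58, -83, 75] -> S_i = Random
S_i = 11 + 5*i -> [11, 16, 21, 26, 31]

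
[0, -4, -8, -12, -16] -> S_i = 0 + -4*i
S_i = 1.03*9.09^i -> [1.03, 9.36, 85.11, 773.62, 7032.22]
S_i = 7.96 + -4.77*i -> [7.96, 3.19, -1.58, -6.35, -11.12]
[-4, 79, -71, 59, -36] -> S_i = Random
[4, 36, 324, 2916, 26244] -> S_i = 4*9^i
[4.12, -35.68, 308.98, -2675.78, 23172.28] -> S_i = 4.12*(-8.66)^i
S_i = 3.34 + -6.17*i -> [3.34, -2.83, -9.0, -15.17, -21.34]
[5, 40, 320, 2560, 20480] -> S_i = 5*8^i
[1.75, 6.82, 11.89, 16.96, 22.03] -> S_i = 1.75 + 5.07*i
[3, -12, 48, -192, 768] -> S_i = 3*-4^i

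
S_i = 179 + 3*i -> [179, 182, 185, 188, 191]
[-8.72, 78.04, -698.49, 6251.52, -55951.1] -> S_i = -8.72*(-8.95)^i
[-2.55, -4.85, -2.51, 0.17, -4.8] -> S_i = Random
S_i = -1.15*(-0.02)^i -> [-1.15, 0.02, -0.0, 0.0, -0.0]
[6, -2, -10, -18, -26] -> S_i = 6 + -8*i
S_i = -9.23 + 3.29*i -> [-9.23, -5.94, -2.65, 0.64, 3.93]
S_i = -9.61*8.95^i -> [-9.61, -86.01, -769.79, -6889.58, -61661.7]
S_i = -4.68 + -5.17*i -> [-4.68, -9.85, -15.02, -20.19, -25.36]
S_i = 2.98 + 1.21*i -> [2.98, 4.19, 5.4, 6.61, 7.82]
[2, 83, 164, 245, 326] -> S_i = 2 + 81*i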